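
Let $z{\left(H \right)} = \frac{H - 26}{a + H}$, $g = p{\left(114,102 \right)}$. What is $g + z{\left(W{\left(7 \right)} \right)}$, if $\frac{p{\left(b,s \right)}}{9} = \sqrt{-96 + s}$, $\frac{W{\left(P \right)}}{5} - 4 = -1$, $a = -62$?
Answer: $\frac{11}{47} + 9 \sqrt{6} \approx 22.279$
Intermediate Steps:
$W{\left(P \right)} = 15$ ($W{\left(P \right)} = 20 + 5 \left(-1\right) = 20 - 5 = 15$)
$p{\left(b,s \right)} = 9 \sqrt{-96 + s}$
$g = 9 \sqrt{6}$ ($g = 9 \sqrt{-96 + 102} = 9 \sqrt{6} \approx 22.045$)
$z{\left(H \right)} = \frac{-26 + H}{-62 + H}$ ($z{\left(H \right)} = \frac{H - 26}{-62 + H} = \frac{-26 + H}{-62 + H}$)
$g + z{\left(W{\left(7 \right)} \right)} = 9 \sqrt{6} + \frac{-26 + 15}{-62 + 15} = 9 \sqrt{6} + \frac{1}{-47} \left(-11\right) = 9 \sqrt{6} - - \frac{11}{47} = 9 \sqrt{6} + \frac{11}{47} = \frac{11}{47} + 9 \sqrt{6}$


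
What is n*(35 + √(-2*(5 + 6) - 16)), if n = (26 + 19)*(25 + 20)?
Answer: 70875 + 2025*I*√38 ≈ 70875.0 + 12483.0*I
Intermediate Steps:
n = 2025 (n = 45*45 = 2025)
n*(35 + √(-2*(5 + 6) - 16)) = 2025*(35 + √(-2*(5 + 6) - 16)) = 2025*(35 + √(-2*11 - 16)) = 2025*(35 + √(-22 - 16)) = 2025*(35 + √(-38)) = 2025*(35 + I*√38) = 70875 + 2025*I*√38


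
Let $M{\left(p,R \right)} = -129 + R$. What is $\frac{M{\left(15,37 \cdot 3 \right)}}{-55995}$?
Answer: $\frac{6}{18665} \approx 0.00032146$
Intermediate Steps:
$\frac{M{\left(15,37 \cdot 3 \right)}}{-55995} = \frac{-129 + 37 \cdot 3}{-55995} = \left(-129 + 111\right) \left(- \frac{1}{55995}\right) = \left(-18\right) \left(- \frac{1}{55995}\right) = \frac{6}{18665}$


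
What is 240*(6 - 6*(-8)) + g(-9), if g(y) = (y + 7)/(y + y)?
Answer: 116641/9 ≈ 12960.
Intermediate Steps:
g(y) = (7 + y)/(2*y) (g(y) = (7 + y)/((2*y)) = (7 + y)*(1/(2*y)) = (7 + y)/(2*y))
240*(6 - 6*(-8)) + g(-9) = 240*(6 - 6*(-8)) + (½)*(7 - 9)/(-9) = 240*(6 + 48) + (½)*(-⅑)*(-2) = 240*54 + ⅑ = 12960 + ⅑ = 116641/9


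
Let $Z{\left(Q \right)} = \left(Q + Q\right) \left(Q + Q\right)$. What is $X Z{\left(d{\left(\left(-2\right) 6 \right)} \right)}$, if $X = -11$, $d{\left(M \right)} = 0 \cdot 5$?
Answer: $0$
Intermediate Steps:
$d{\left(M \right)} = 0$
$Z{\left(Q \right)} = 4 Q^{2}$ ($Z{\left(Q \right)} = 2 Q 2 Q = 4 Q^{2}$)
$X Z{\left(d{\left(\left(-2\right) 6 \right)} \right)} = - 11 \cdot 4 \cdot 0^{2} = - 11 \cdot 4 \cdot 0 = \left(-11\right) 0 = 0$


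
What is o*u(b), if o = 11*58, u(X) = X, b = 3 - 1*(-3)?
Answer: 3828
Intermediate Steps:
b = 6 (b = 3 + 3 = 6)
o = 638
o*u(b) = 638*6 = 3828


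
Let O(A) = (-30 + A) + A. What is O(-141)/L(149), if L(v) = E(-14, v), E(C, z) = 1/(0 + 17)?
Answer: -5304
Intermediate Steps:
E(C, z) = 1/17
L(v) = 1/17
O(A) = -30 + 2*A
O(-141)/L(149) = (-30 + 2*(-141))/(1/17) = (-30 - 282)*17 = -312*17 = -5304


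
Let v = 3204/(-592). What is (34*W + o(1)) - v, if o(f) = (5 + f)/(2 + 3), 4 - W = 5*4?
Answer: -397667/740 ≈ -537.39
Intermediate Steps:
W = -16 (W = 4 - 5*4 = 4 - 1*20 = 4 - 20 = -16)
o(f) = 1 + f/5 (o(f) = (5 + f)/5 = (5 + f)*(⅕) = 1 + f/5)
v = -801/148 (v = 3204*(-1/592) = -801/148 ≈ -5.4122)
(34*W + o(1)) - v = (34*(-16) + (1 + (⅕)*1)) - 1*(-801/148) = (-544 + (1 + ⅕)) + 801/148 = (-544 + 6/5) + 801/148 = -2714/5 + 801/148 = -397667/740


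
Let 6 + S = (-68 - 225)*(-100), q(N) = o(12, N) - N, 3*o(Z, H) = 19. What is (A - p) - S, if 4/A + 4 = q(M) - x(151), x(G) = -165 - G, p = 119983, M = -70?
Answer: -173907693/1165 ≈ -1.4928e+5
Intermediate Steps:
o(Z, H) = 19/3 (o(Z, H) = (⅓)*19 = 19/3)
q(N) = 19/3 - N
A = 12/1165 (A = 4/(-4 + ((19/3 - 1*(-70)) - (-165 - 1*151))) = 4/(-4 + ((19/3 + 70) - (-165 - 151))) = 4/(-4 + (229/3 - 1*(-316))) = 4/(-4 + (229/3 + 316)) = 4/(-4 + 1177/3) = 4/(1165/3) = 4*(3/1165) = 12/1165 ≈ 0.010300)
S = 29294 (S = -6 + (-68 - 225)*(-100) = -6 - 293*(-100) = -6 + 29300 = 29294)
(A - p) - S = (12/1165 - 1*119983) - 1*29294 = (12/1165 - 119983) - 29294 = -139780183/1165 - 29294 = -173907693/1165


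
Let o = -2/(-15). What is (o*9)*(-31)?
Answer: -186/5 ≈ -37.200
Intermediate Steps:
o = 2/15 (o = -2*(-1/15) = 2/15 ≈ 0.13333)
(o*9)*(-31) = ((2/15)*9)*(-31) = (6/5)*(-31) = -186/5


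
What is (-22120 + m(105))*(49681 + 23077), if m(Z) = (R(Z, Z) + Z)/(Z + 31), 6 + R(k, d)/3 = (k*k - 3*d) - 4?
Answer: -108268087585/68 ≈ -1.5922e+9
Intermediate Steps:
R(k, d) = -30 - 9*d + 3*k² (R(k, d) = -18 + 3*((k*k - 3*d) - 4) = -18 + 3*((k² - 3*d) - 4) = -18 + 3*(-4 + k² - 3*d) = -18 + (-12 - 9*d + 3*k²) = -30 - 9*d + 3*k²)
m(Z) = (-30 - 8*Z + 3*Z²)/(31 + Z) (m(Z) = ((-30 - 9*Z + 3*Z²) + Z)/(Z + 31) = (-30 - 8*Z + 3*Z²)/(31 + Z))
(-22120 + m(105))*(49681 + 23077) = (-22120 + (-30 - 8*105 + 3*105²)/(31 + 105))*(49681 + 23077) = (-22120 + (-30 - 840 + 3*11025)/136)*72758 = (-22120 + (-30 - 840 + 33075)/136)*72758 = (-22120 + (1/136)*32205)*72758 = (-22120 + 32205/136)*72758 = -2976115/136*72758 = -108268087585/68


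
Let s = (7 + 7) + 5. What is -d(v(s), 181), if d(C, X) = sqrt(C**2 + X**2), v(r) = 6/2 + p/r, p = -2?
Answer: -sqrt(11829746)/19 ≈ -181.02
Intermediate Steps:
s = 19 (s = 14 + 5 = 19)
v(r) = 3 - 2/r (v(r) = 6/2 - 2/r = 6*(1/2) - 2/r = 3 - 2/r)
-d(v(s), 181) = -sqrt((3 - 2/19)**2 + 181**2) = -sqrt((3 - 2*1/19)**2 + 32761) = -sqrt((3 - 2/19)**2 + 32761) = -sqrt((55/19)**2 + 32761) = -sqrt(3025/361 + 32761) = -sqrt(11829746/361) = -sqrt(11829746)/19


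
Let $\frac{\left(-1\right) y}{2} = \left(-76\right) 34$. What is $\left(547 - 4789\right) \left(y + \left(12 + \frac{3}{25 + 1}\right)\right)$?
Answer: $- \frac{285662643}{13} \approx -2.1974 \cdot 10^{7}$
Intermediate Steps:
$y = 5168$ ($y = - 2 \left(\left(-76\right) 34\right) = \left(-2\right) \left(-2584\right) = 5168$)
$\left(547 - 4789\right) \left(y + \left(12 + \frac{3}{25 + 1}\right)\right) = \left(547 - 4789\right) \left(5168 + \left(12 + \frac{3}{25 + 1}\right)\right) = - 4242 \left(5168 + \left(12 + \frac{3}{26}\right)\right) = - 4242 \left(5168 + \frac{315}{26}\right) = \left(-4242\right) \frac{134683}{26} = - \frac{285662643}{13}$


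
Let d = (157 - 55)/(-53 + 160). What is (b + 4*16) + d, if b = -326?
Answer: -27932/107 ≈ -261.05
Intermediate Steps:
d = 102/107 ≈ 0.95327
(b + 4*16) + d = (-326 + 4*16) + 102/107 = (-326 + 64) + 102/107 = -262 + 102/107 = -27932/107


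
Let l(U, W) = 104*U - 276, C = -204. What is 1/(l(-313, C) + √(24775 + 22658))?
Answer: -32828/1077630151 - √47433/1077630151 ≈ -3.0665e-5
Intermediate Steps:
l(U, W) = -276 + 104*U
1/(l(-313, C) + √(24775 + 22658)) = 1/((-276 + 104*(-313)) + √(24775 + 22658)) = 1/((-276 - 32552) + √47433) = 1/(-32828 + √47433)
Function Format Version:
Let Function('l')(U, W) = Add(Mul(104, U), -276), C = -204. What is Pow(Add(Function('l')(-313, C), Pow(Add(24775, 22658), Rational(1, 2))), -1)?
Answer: Add(Rational(-32828, 1077630151), Mul(Rational(-1, 1077630151), Pow(47433, Rational(1, 2)))) ≈ -3.0665e-5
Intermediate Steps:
Function('l')(U, W) = Add(-276, Mul(104, U))
Pow(Add(Function('l')(-313, C), Pow(Add(24775, 22658), Rational(1, 2))), -1) = Pow(Add(Add(-276, Mul(104, -313)), Pow(Add(24775, 22658), Rational(1, 2))), -1) = Pow(Add(Add(-276, -32552), Pow(47433, Rational(1, 2))), -1) = Pow(Add(-32828, Pow(47433, Rational(1, 2))), -1)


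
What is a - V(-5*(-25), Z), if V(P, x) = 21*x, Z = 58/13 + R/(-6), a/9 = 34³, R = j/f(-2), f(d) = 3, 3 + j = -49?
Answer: 13789684/39 ≈ 3.5358e+5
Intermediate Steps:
j = -52 (j = -3 - 49 = -52)
R = -52/3 ≈ -17.333
a = 353736 (a = 9*34³ = 9*39304 = 353736)
Z = 860/117 (Z = 58/13 - 52/3/(-6) = 58*(1/13) - 52/3*(-⅙) = 58/13 + 26/9 = 860/117 ≈ 7.3504)
a - V(-5*(-25), Z) = 353736 - 21*860/117 = 353736 - 1*6020/39 = 353736 - 6020/39 = 13789684/39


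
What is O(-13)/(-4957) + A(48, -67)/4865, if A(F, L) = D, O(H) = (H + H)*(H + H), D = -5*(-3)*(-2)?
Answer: -687490/4823161 ≈ -0.14254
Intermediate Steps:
D = -30 (D = 15*(-2) = -30)
O(H) = 4*H² (O(H) = (2*H)*(2*H) = 4*H²)
A(F, L) = -30
O(-13)/(-4957) + A(48, -67)/4865 = (4*(-13)²)/(-4957) - 30/4865 = (4*169)*(-1/4957) - 30*1/4865 = 676*(-1/4957) - 6/973 = -676/4957 - 6/973 = -687490/4823161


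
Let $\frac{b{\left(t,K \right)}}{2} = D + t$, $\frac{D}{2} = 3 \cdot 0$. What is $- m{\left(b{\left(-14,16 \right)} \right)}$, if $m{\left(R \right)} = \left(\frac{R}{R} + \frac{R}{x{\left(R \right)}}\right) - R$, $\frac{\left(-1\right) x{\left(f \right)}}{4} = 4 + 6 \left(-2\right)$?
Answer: $- \frac{225}{8} \approx -28.125$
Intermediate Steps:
$D = 0$ ($D = 2 \cdot 3 \cdot 0 = 2 \cdot 0 = 0$)
$x{\left(f \right)} = 32$ ($x{\left(f \right)} = - 4 \left(4 + 6 \left(-2\right)\right) = - 4 \left(4 - 12\right) = \left(-4\right) \left(-8\right) = 32$)
$b{\left(t,K \right)} = 2 t$ ($b{\left(t,K \right)} = 2 \left(0 + t\right) = 2 t$)
$m{\left(R \right)} = 1 - \frac{31 R}{32}$ ($m{\left(R \right)} = \left(\frac{R}{R} + \frac{R}{32}\right) - R = \left(1 + R \frac{1}{32}\right) - R = \left(1 + \frac{R}{32}\right) - R = 1 - \frac{31 R}{32}$)
$- m{\left(b{\left(-14,16 \right)} \right)} = - (1 - \frac{31 \cdot 2 \left(-14\right)}{32}) = - (1 - - \frac{217}{8}) = - (1 + \frac{217}{8}) = \left(-1\right) \frac{225}{8} = - \frac{225}{8}$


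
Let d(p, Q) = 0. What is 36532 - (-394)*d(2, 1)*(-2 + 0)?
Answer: 36532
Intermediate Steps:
36532 - (-394)*d(2, 1)*(-2 + 0) = 36532 - (-394)*0*(-2 + 0) = 36532 - (-394)*0*(-2) = 36532 - (-394)*0 = 36532 - 1*0 = 36532 + 0 = 36532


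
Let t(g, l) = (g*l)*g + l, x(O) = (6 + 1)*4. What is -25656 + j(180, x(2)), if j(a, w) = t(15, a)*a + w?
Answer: 7296772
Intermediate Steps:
x(O) = 28 (x(O) = 7*4 = 28)
t(g, l) = l + l*g**2 (t(g, l) = l*g**2 + l = l + l*g**2)
j(a, w) = w + 226*a**2 (j(a, w) = (a*(1 + 15**2))*a + w = (a*(1 + 225))*a + w = (a*226)*a + w = (226*a)*a + w = 226*a**2 + w = w + 226*a**2)
-25656 + j(180, x(2)) = -25656 + (28 + 226*180**2) = -25656 + (28 + 226*32400) = -25656 + (28 + 7322400) = -25656 + 7322428 = 7296772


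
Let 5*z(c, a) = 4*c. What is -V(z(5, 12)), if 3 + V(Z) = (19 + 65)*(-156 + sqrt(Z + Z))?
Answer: 13107 - 168*sqrt(2) ≈ 12869.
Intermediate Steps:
z(c, a) = 4*c/5 (z(c, a) = (4*c)/5 = 4*c/5)
V(Z) = -13107 + 84*sqrt(2)*sqrt(Z) (V(Z) = -3 + (19 + 65)*(-156 + sqrt(Z + Z)) = -3 + 84*(-156 + sqrt(2*Z)) = -3 + 84*(-156 + sqrt(2)*sqrt(Z)) = -3 + (-13104 + 84*sqrt(2)*sqrt(Z)) = -13107 + 84*sqrt(2)*sqrt(Z))
-V(z(5, 12)) = -(-13107 + 84*sqrt(2)*sqrt((4/5)*5)) = -(-13107 + 84*sqrt(2)*sqrt(4)) = -(-13107 + 84*sqrt(2)*2) = -(-13107 + 168*sqrt(2)) = 13107 - 168*sqrt(2)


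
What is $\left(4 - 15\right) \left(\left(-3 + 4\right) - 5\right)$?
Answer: $44$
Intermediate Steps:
$\left(4 - 15\right) \left(\left(-3 + 4\right) - 5\right) = - 11 \left(1 - 5\right) = \left(-11\right) \left(-4\right) = 44$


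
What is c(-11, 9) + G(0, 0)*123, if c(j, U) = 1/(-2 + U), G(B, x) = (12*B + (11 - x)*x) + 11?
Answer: 9472/7 ≈ 1353.1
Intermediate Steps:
G(B, x) = 11 + 12*B + x*(11 - x) (G(B, x) = (12*B + x*(11 - x)) + 11 = 11 + 12*B + x*(11 - x))
c(-11, 9) + G(0, 0)*123 = 1/(-2 + 9) + (11 - 1*0² + 11*0 + 12*0)*123 = 1/7 + (11 - 1*0 + 0 + 0)*123 = ⅐ + (11 + 0 + 0 + 0)*123 = ⅐ + 11*123 = ⅐ + 1353 = 9472/7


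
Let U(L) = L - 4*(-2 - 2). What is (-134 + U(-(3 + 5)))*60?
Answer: -7560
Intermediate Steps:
U(L) = 16 + L (U(L) = L - 4*(-4) = L + 16 = 16 + L)
(-134 + U(-(3 + 5)))*60 = (-134 + (16 - (3 + 5)))*60 = (-134 + (16 - 1*8))*60 = (-134 + (16 - 8))*60 = (-134 + 8)*60 = -126*60 = -7560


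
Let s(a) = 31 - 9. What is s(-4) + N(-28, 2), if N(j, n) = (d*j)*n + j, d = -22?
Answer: 1226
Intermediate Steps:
s(a) = 22
N(j, n) = j - 22*j*n (N(j, n) = (-22*j)*n + j = -22*j*n + j = j - 22*j*n)
s(-4) + N(-28, 2) = 22 - 28*(1 - 22*2) = 22 - 28*(1 - 44) = 22 - 28*(-43) = 22 + 1204 = 1226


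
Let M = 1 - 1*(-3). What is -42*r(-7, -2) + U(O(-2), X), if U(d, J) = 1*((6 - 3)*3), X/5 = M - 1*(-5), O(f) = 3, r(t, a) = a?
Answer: 93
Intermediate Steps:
M = 4 (M = 1 + 3 = 4)
X = 45 (X = 5*(4 - 1*(-5)) = 5*(4 + 5) = 5*9 = 45)
U(d, J) = 9 (U(d, J) = 1*(3*3) = 1*9 = 9)
-42*r(-7, -2) + U(O(-2), X) = -42*(-2) + 9 = 84 + 9 = 93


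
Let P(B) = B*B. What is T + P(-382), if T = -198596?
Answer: -52672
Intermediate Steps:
P(B) = B²
T + P(-382) = -198596 + (-382)² = -198596 + 145924 = -52672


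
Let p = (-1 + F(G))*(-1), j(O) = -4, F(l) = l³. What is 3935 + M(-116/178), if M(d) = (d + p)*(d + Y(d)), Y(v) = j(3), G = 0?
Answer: 31156301/7921 ≈ 3933.4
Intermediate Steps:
p = 1 (p = (-1 + 0³)*(-1) = (-1 + 0)*(-1) = -1*(-1) = 1)
Y(v) = -4
M(d) = (1 + d)*(-4 + d) (M(d) = (d + 1)*(d - 4) = (1 + d)*(-4 + d))
3935 + M(-116/178) = 3935 + (-4 + (-116/178)² - (-348)/178) = 3935 + (-4 + (-116*1/178)² - (-348)/178) = 3935 + (-4 + (-58/89)² - 3*(-58/89)) = 3935 + (-4 + 3364/7921 + 174/89) = 3935 - 12834/7921 = 31156301/7921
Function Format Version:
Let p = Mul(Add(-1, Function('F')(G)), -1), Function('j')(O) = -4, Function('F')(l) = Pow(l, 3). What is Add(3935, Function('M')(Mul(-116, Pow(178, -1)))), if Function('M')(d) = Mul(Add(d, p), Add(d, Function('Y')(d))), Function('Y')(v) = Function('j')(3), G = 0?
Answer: Rational(31156301, 7921) ≈ 3933.4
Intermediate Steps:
p = 1 (p = Mul(Add(-1, Pow(0, 3)), -1) = Mul(Add(-1, 0), -1) = Mul(-1, -1) = 1)
Function('Y')(v) = -4
Function('M')(d) = Mul(Add(1, d), Add(-4, d)) (Function('M')(d) = Mul(Add(d, 1), Add(d, -4)) = Mul(Add(1, d), Add(-4, d)))
Add(3935, Function('M')(Mul(-116, Pow(178, -1)))) = Add(3935, Add(-4, Pow(Mul(-116, Pow(178, -1)), 2), Mul(-3, Mul(-116, Pow(178, -1))))) = Add(3935, Add(-4, Pow(Mul(-116, Rational(1, 178)), 2), Mul(-3, Mul(-116, Rational(1, 178))))) = Add(3935, Add(-4, Pow(Rational(-58, 89), 2), Mul(-3, Rational(-58, 89)))) = Add(3935, Add(-4, Rational(3364, 7921), Rational(174, 89))) = Add(3935, Rational(-12834, 7921)) = Rational(31156301, 7921)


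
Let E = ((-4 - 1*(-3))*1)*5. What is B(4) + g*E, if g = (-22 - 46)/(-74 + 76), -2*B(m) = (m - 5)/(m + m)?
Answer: 2721/16 ≈ 170.06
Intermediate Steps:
E = -5 (E = ((-4 + 3)*1)*5 = -1*1*5 = -1*5 = -5)
B(m) = -(-5 + m)/(4*m) (B(m) = -(m - 5)/(2*(m + m)) = -(-5 + m)/(2*(2*m)) = -(-5 + m)*1/(2*m)/2 = -(-5 + m)/(4*m))
g = -34 (g = -68/2 = -68*½ = -34)
B(4) + g*E = (¼)*(5 - 1*4)/4 - 34*(-5) = (¼)*(¼)*(5 - 4) + 170 = (¼)*(¼)*1 + 170 = 1/16 + 170 = 2721/16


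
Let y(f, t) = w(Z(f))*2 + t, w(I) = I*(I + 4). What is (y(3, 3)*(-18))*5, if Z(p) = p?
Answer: -4050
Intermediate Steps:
w(I) = I*(4 + I)
y(f, t) = t + 2*f*(4 + f) (y(f, t) = (f*(4 + f))*2 + t = 2*f*(4 + f) + t = t + 2*f*(4 + f))
(y(3, 3)*(-18))*5 = ((3 + 2*3*(4 + 3))*(-18))*5 = ((3 + 2*3*7)*(-18))*5 = ((3 + 42)*(-18))*5 = (45*(-18))*5 = -810*5 = -4050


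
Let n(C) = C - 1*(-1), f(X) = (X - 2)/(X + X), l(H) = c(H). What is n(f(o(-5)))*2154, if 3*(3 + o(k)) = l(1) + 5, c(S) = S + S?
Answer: 6462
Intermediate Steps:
c(S) = 2*S
l(H) = 2*H
o(k) = -⅔ (o(k) = -3 + (2*1 + 5)/3 = -3 + (2 + 5)/3 = -3 + (⅓)*7 = -3 + 7/3 = -⅔)
f(X) = (-2 + X)/(2*X) (f(X) = (-2 + X)/((2*X)) = (-2 + X)*(1/(2*X)) = (-2 + X)/(2*X))
n(C) = 1 + C (n(C) = C + 1 = 1 + C)
n(f(o(-5)))*2154 = (1 + (-2 - ⅔)/(2*(-⅔)))*2154 = (1 + (½)*(-3/2)*(-8/3))*2154 = (1 + 2)*2154 = 3*2154 = 6462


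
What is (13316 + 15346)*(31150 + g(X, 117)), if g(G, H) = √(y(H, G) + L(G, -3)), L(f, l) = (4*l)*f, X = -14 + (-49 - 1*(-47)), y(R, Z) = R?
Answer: 892821300 + 28662*√309 ≈ 8.9333e+8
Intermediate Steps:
X = -16 (X = -14 + (-49 + 47) = -14 - 2 = -16)
L(f, l) = 4*f*l
g(G, H) = √(H - 12*G) (g(G, H) = √(H + 4*G*(-3)) = √(H - 12*G))
(13316 + 15346)*(31150 + g(X, 117)) = (13316 + 15346)*(31150 + √(117 - 12*(-16))) = 28662*(31150 + √(117 + 192)) = 28662*(31150 + √309) = 892821300 + 28662*√309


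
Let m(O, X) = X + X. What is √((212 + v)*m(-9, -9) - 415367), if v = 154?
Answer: I*√421955 ≈ 649.58*I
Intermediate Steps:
m(O, X) = 2*X
√((212 + v)*m(-9, -9) - 415367) = √((212 + 154)*(2*(-9)) - 415367) = √(366*(-18) - 415367) = √(-6588 - 415367) = √(-421955) = I*√421955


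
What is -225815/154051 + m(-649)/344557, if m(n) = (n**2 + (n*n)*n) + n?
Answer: -42124316160702/53079350407 ≈ -793.61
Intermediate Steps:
m(n) = n + n**2 + n**3 (m(n) = (n**2 + n**2*n) + n = (n**2 + n**3) + n = n + n**2 + n**3)
-225815/154051 + m(-649)/344557 = -225815/154051 - 649*(1 - 649 + (-649)**2)/344557 = -225815*1/154051 - 649*(1 - 649 + 421201)*(1/344557) = -225815/154051 - 649*420553*(1/344557) = -225815/154051 - 272938897*1/344557 = -225815/154051 - 272938897/344557 = -42124316160702/53079350407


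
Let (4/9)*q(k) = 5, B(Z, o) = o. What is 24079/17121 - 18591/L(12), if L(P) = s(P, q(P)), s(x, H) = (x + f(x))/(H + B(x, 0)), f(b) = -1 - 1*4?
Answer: -14322668783/479388 ≈ -29877.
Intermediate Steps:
f(b) = -5 (f(b) = -1 - 4 = -5)
q(k) = 45/4 (q(k) = (9/4)*5 = 45/4)
s(x, H) = (-5 + x)/H (s(x, H) = (x - 5)/(H + 0) = (-5 + x)/H)
L(P) = -4/9 + 4*P/45 (L(P) = (-5 + P)/(45/4) = 4*(-5 + P)/45 = -4/9 + 4*P/45)
24079/17121 - 18591/L(12) = 24079/17121 - 18591/(-4/9 + (4/45)*12) = 24079*(1/17121) - 18591/(-4/9 + 16/15) = 24079/17121 - 18591/28/45 = 24079/17121 - 18591*45/28 = 24079/17121 - 836595/28 = -14322668783/479388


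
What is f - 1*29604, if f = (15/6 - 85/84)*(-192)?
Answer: -209228/7 ≈ -29890.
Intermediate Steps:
f = -2000/7 (f = (15*(⅙) - 85*1/84)*(-192) = (5/2 - 85/84)*(-192) = (125/84)*(-192) = -2000/7 ≈ -285.71)
f - 1*29604 = -2000/7 - 1*29604 = -2000/7 - 29604 = -209228/7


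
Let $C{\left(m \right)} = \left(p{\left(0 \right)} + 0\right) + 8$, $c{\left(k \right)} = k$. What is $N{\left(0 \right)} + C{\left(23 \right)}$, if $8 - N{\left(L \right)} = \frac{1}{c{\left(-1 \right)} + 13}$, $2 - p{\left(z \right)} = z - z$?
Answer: $\frac{215}{12} \approx 17.917$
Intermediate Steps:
$p{\left(z \right)} = 2$ ($p{\left(z \right)} = 2 - \left(z - z\right) = 2 - 0 = 2 + 0 = 2$)
$C{\left(m \right)} = 10$ ($C{\left(m \right)} = \left(2 + 0\right) + 8 = 2 + 8 = 10$)
$N{\left(L \right)} = \frac{95}{12}$ ($N{\left(L \right)} = 8 - \frac{1}{-1 + 13} = 8 - \frac{1}{12} = \frac{95}{12}$)
$N{\left(0 \right)} + C{\left(23 \right)} = \frac{95}{12} + 10 = \frac{215}{12}$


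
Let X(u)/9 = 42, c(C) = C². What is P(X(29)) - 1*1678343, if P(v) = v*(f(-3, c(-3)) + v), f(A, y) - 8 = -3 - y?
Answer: -1536971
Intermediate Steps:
f(A, y) = 5 - y (f(A, y) = 8 + (-3 - y) = 5 - y)
X(u) = 378 (X(u) = 9*42 = 378)
P(v) = v*(-4 + v) (P(v) = v*((5 - 1*(-3)²) + v) = v*((5 - 1*9) + v) = v*((5 - 9) + v) = v*(-4 + v))
P(X(29)) - 1*1678343 = 378*(-4 + 378) - 1*1678343 = 378*374 - 1678343 = 141372 - 1678343 = -1536971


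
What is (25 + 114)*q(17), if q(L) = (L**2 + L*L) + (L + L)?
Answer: 85068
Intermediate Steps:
q(L) = 2*L + 2*L**2 (q(L) = (L**2 + L**2) + 2*L = 2*L**2 + 2*L = 2*L + 2*L**2)
(25 + 114)*q(17) = (25 + 114)*(2*17*(1 + 17)) = 139*(2*17*18) = 139*612 = 85068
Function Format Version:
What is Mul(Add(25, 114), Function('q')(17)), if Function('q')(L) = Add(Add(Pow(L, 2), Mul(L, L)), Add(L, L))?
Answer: 85068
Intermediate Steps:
Function('q')(L) = Add(Mul(2, L), Mul(2, Pow(L, 2))) (Function('q')(L) = Add(Add(Pow(L, 2), Pow(L, 2)), Mul(2, L)) = Add(Mul(2, Pow(L, 2)), Mul(2, L)) = Add(Mul(2, L), Mul(2, Pow(L, 2))))
Mul(Add(25, 114), Function('q')(17)) = Mul(Add(25, 114), Mul(2, 17, Add(1, 17))) = Mul(139, Mul(2, 17, 18)) = Mul(139, 612) = 85068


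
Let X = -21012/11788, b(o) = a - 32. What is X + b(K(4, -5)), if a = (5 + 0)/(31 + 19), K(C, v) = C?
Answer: -992623/29470 ≈ -33.682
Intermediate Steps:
a = 1/10 (a = 5/50 = 5*(1/50) = 1/10 ≈ 0.10000)
b(o) = -319/10 (b(o) = 1/10 - 32 = -319/10)
X = -5253/2947 (X = -21012*1/11788 = -5253/2947 ≈ -1.7825)
X + b(K(4, -5)) = -5253/2947 - 319/10 = -992623/29470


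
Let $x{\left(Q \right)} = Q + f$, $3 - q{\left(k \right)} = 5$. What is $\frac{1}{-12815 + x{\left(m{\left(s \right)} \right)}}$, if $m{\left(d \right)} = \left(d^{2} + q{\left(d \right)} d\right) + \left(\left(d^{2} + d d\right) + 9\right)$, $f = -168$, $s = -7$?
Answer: $- \frac{1}{12813} \approx -7.8046 \cdot 10^{-5}$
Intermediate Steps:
$q{\left(k \right)} = -2$ ($q{\left(k \right)} = 3 - 5 = -2$)
$m{\left(d \right)} = 9 - 2 d + 3 d^{2}$ ($m{\left(d \right)} = \left(d^{2} - 2 d\right) + \left(\left(d^{2} + d d\right) + 9\right) = \left(d^{2} - 2 d\right) + \left(\left(d^{2} + d^{2}\right) + 9\right) = \left(d^{2} - 2 d\right) + \left(2 d^{2} + 9\right) = \left(d^{2} - 2 d\right) + \left(9 + 2 d^{2}\right) = 9 - 2 d + 3 d^{2}$)
$x{\left(Q \right)} = -168 + Q$ ($x{\left(Q \right)} = Q - 168 = -168 + Q$)
$\frac{1}{-12815 + x{\left(m{\left(s \right)} \right)}} = \frac{1}{-12815 + \left(-168 + \left(9 - -14 + 3 \left(-7\right)^{2}\right)\right)} = \frac{1}{-12815 + \left(-168 + \left(9 + 14 + 3 \cdot 49\right)\right)} = \frac{1}{-12815 + \left(-168 + \left(9 + 14 + 147\right)\right)} = \frac{1}{-12815 + \left(-168 + 170\right)} = \frac{1}{-12815 + 2} = \frac{1}{-12813} = - \frac{1}{12813}$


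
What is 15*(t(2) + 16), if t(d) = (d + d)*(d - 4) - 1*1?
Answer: 105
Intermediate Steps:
t(d) = -1 + 2*d*(-4 + d) (t(d) = (2*d)*(-4 + d) - 1 = 2*d*(-4 + d) - 1 = -1 + 2*d*(-4 + d))
15*(t(2) + 16) = 15*((-1 - 8*2 + 2*2**2) + 16) = 15*((-1 - 16 + 2*4) + 16) = 15*((-1 - 16 + 8) + 16) = 15*(-9 + 16) = 15*7 = 105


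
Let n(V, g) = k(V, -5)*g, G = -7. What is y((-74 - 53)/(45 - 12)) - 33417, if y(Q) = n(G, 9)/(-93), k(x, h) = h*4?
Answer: -1035867/31 ≈ -33415.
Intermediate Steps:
k(x, h) = 4*h
n(V, g) = -20*g (n(V, g) = (4*(-5))*g = -20*g)
y(Q) = 60/31 (y(Q) = -20*9/(-93) = -180*(-1/93) = 60/31)
y((-74 - 53)/(45 - 12)) - 33417 = 60/31 - 33417 = -1035867/31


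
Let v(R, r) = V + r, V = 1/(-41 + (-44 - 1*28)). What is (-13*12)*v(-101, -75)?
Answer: 1322256/113 ≈ 11701.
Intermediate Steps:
V = -1/113 (V = 1/(-41 + (-44 - 28)) = 1/(-41 - 72) = 1/(-113) = -1/113 ≈ -0.0088496)
v(R, r) = -1/113 + r
(-13*12)*v(-101, -75) = (-13*12)*(-1/113 - 75) = -156*(-8476/113) = 1322256/113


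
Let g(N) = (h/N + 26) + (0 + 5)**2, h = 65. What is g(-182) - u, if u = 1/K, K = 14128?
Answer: 5008369/98896 ≈ 50.643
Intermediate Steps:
g(N) = 51 + 65/N (g(N) = (65/N + 26) + (0 + 5)**2 = (26 + 65/N) + 5**2 = (26 + 65/N) + 25 = 51 + 65/N)
u = 1/14128 ≈ 7.0781e-5
g(-182) - u = (51 + 65/(-182)) - 1*1/14128 = (51 + 65*(-1/182)) - 1/14128 = (51 - 5/14) - 1/14128 = 709/14 - 1/14128 = 5008369/98896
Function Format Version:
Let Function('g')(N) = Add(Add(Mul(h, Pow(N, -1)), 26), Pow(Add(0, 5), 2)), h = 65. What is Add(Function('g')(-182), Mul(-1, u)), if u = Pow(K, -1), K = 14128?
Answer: Rational(5008369, 98896) ≈ 50.643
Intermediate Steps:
Function('g')(N) = Add(51, Mul(65, Pow(N, -1))) (Function('g')(N) = Add(Add(Mul(65, Pow(N, -1)), 26), Pow(Add(0, 5), 2)) = Add(Add(26, Mul(65, Pow(N, -1))), Pow(5, 2)) = Add(Add(26, Mul(65, Pow(N, -1))), 25) = Add(51, Mul(65, Pow(N, -1))))
u = Rational(1, 14128) (u = Pow(14128, -1) = Rational(1, 14128) ≈ 7.0781e-5)
Add(Function('g')(-182), Mul(-1, u)) = Add(Add(51, Mul(65, Pow(-182, -1))), Mul(-1, Rational(1, 14128))) = Add(Add(51, Mul(65, Rational(-1, 182))), Rational(-1, 14128)) = Add(Add(51, Rational(-5, 14)), Rational(-1, 14128)) = Add(Rational(709, 14), Rational(-1, 14128)) = Rational(5008369, 98896)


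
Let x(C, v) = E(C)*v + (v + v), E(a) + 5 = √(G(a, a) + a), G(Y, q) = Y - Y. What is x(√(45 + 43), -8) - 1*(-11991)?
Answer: 12015 - 8*2^(¾)*11^(¼) ≈ 11991.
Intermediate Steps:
G(Y, q) = 0
E(a) = -5 + √a (E(a) = -5 + √(0 + a) = -5 + √a)
x(C, v) = 2*v + v*(-5 + √C) (x(C, v) = (-5 + √C)*v + (v + v) = v*(-5 + √C) + 2*v = 2*v + v*(-5 + √C))
x(√(45 + 43), -8) - 1*(-11991) = -8*(-3 + √(√(45 + 43))) - 1*(-11991) = -8*(-3 + √(√88)) + 11991 = -8*(-3 + √(2*√22)) + 11991 = -8*(-3 + 2^(¾)*11^(¼)) + 11991 = (24 - 8*2^(¾)*11^(¼)) + 11991 = 12015 - 8*2^(¾)*11^(¼)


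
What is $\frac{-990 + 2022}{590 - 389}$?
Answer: $\frac{344}{67} \approx 5.1343$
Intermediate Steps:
$\frac{-990 + 2022}{590 - 389} = \frac{1032}{201} = 1032 \cdot \frac{1}{201} = \frac{344}{67}$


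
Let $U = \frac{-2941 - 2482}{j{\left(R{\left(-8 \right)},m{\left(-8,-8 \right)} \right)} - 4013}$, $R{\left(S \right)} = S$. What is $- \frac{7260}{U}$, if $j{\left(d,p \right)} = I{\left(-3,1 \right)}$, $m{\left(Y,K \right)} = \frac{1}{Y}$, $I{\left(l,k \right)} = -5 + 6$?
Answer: $- \frac{155760}{29} \approx -5371.0$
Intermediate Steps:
$I{\left(l,k \right)} = 1$
$j{\left(d,p \right)} = 1$
$U = \frac{319}{236}$ ($U = \frac{-2941 - 2482}{1 - 4013} = - \frac{5423}{-4012} = \left(-5423\right) \left(- \frac{1}{4012}\right) = \frac{319}{236} \approx 1.3517$)
$- \frac{7260}{U} = - \frac{7260}{\frac{319}{236}} = \left(-7260\right) \frac{236}{319} = - \frac{155760}{29}$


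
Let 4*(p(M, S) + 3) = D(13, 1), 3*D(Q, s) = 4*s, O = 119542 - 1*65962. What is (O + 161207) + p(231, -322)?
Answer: 644353/3 ≈ 2.1478e+5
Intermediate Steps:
O = 53580 (O = 119542 - 65962 = 53580)
D(Q, s) = 4*s/3 (D(Q, s) = (4*s)/3 = 4*s/3)
p(M, S) = -8/3 (p(M, S) = -3 + ((4/3)*1)/4 = -3 + (¼)*(4/3) = -3 + ⅓ = -8/3)
(O + 161207) + p(231, -322) = (53580 + 161207) - 8/3 = 214787 - 8/3 = 644353/3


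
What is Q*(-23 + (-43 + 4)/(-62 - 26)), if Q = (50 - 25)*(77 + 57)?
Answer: -3324875/44 ≈ -75565.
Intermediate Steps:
Q = 3350 (Q = 25*134 = 3350)
Q*(-23 + (-43 + 4)/(-62 - 26)) = 3350*(-23 + (-43 + 4)/(-62 - 26)) = 3350*(-23 - 39/(-88)) = 3350*(-23 - 39*(-1/88)) = 3350*(-23 + 39/88) = 3350*(-1985/88) = -3324875/44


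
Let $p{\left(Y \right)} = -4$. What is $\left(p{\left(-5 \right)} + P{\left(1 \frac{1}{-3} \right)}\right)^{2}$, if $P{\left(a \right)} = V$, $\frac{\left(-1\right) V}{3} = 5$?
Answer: $361$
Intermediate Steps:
$V = -15$ ($V = \left(-3\right) 5 = -15$)
$P{\left(a \right)} = -15$
$\left(p{\left(-5 \right)} + P{\left(1 \frac{1}{-3} \right)}\right)^{2} = \left(-4 - 15\right)^{2} = \left(-19\right)^{2} = 361$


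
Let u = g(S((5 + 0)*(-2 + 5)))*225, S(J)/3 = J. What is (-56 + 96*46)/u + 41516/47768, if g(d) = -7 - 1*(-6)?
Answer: -9946369/537390 ≈ -18.509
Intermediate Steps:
S(J) = 3*J
g(d) = -1 (g(d) = -7 + 6 = -1)
u = -225 (u = -1*225 = -225)
(-56 + 96*46)/u + 41516/47768 = (-56 + 96*46)/(-225) + 41516/47768 = (-56 + 4416)*(-1/225) + 41516*(1/47768) = 4360*(-1/225) + 10379/11942 = -872/45 + 10379/11942 = -9946369/537390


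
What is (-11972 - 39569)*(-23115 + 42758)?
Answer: -1012419863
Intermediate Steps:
(-11972 - 39569)*(-23115 + 42758) = -51541*19643 = -1012419863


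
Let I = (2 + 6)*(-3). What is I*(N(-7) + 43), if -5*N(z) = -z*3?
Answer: -4656/5 ≈ -931.20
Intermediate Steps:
N(z) = 3*z/5 (N(z) = -(-z)*3/5 = -(-3)*z/5 = 3*z/5)
I = -24 (I = 8*(-3) = -24)
I*(N(-7) + 43) = -24*((⅗)*(-7) + 43) = -24*(-21/5 + 43) = -24*194/5 = -4656/5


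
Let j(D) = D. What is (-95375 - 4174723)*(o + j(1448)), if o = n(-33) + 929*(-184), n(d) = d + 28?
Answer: 723751720314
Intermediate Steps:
n(d) = 28 + d
o = -170941 (o = (28 - 33) + 929*(-184) = -5 - 170936 = -170941)
(-95375 - 4174723)*(o + j(1448)) = (-95375 - 4174723)*(-170941 + 1448) = -4270098*(-169493) = 723751720314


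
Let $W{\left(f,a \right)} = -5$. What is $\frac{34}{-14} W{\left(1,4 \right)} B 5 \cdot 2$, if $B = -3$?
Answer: $- \frac{2550}{7} \approx -364.29$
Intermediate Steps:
$\frac{34}{-14} W{\left(1,4 \right)} B 5 \cdot 2 = \frac{34}{-14} \left(-5\right) \left(-3\right) 5 \cdot 2 = 34 \left(- \frac{1}{14}\right) \left(-5\right) \left(\left(-15\right) 2\right) = \left(- \frac{17}{7}\right) \left(-5\right) \left(-30\right) = \frac{85}{7} \left(-30\right) = - \frac{2550}{7}$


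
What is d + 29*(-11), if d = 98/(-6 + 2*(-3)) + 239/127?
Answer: -247867/762 ≈ -325.28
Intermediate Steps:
d = -4789/762 (d = 98/(-6 - 6) + 239*(1/127) = 98/(-12) + 239/127 = 98*(-1/12) + 239/127 = -49/6 + 239/127 = -4789/762 ≈ -6.2848)
d + 29*(-11) = -4789/762 + 29*(-11) = -4789/762 - 319 = -247867/762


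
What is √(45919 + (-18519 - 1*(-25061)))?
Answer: 3*√5829 ≈ 229.04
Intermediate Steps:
√(45919 + (-18519 - 1*(-25061))) = √(45919 + (-18519 + 25061)) = √(45919 + 6542) = √52461 = 3*√5829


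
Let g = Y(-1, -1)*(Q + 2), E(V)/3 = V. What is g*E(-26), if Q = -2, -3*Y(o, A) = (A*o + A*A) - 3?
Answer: 0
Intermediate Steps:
Y(o, A) = 1 - A²/3 - A*o/3 (Y(o, A) = -((A*o + A*A) - 3)/3 = -((A*o + A²) - 3)/3 = -((A² + A*o) - 3)/3 = -(-3 + A² + A*o)/3 = 1 - A²/3 - A*o/3)
E(V) = 3*V
g = 0 (g = (1 - ⅓*(-1)² - ⅓*(-1)*(-1))*(-2 + 2) = (1 - ⅓*1 - ⅓)*0 = (1 - ⅓ - ⅓)*0 = (⅓)*0 = 0)
g*E(-26) = 0*(3*(-26)) = 0*(-78) = 0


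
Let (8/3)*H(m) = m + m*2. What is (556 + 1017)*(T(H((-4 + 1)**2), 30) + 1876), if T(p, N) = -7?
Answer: 2939937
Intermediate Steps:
H(m) = 9*m/8 (H(m) = 3*(m + m*2)/8 = 3*(m + 2*m)/8 = 3*(3*m)/8 = 9*m/8)
(556 + 1017)*(T(H((-4 + 1)**2), 30) + 1876) = (556 + 1017)*(-7 + 1876) = 1573*1869 = 2939937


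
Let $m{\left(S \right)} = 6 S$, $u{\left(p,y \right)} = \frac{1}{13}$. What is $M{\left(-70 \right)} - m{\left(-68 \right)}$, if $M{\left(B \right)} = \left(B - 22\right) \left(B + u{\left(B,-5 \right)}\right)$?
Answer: $\frac{88932}{13} \approx 6840.9$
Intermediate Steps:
$u{\left(p,y \right)} = \frac{1}{13}$
$M{\left(B \right)} = \left(-22 + B\right) \left(\frac{1}{13} + B\right)$ ($M{\left(B \right)} = \left(B - 22\right) \left(B + \frac{1}{13}\right) = \left(-22 + B\right) \left(\frac{1}{13} + B\right)$)
$M{\left(-70 \right)} - m{\left(-68 \right)} = \left(- \frac{22}{13} + \left(-70\right)^{2} - - \frac{19950}{13}\right) - 6 \left(-68\right) = \left(- \frac{22}{13} + 4900 + \frac{19950}{13}\right) - -408 = \frac{83628}{13} + 408 = \frac{88932}{13}$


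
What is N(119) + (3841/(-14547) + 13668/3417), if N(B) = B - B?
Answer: 54347/14547 ≈ 3.7360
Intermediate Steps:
N(B) = 0
N(119) + (3841/(-14547) + 13668/3417) = 0 + (3841/(-14547) + 13668/3417) = 0 + (3841*(-1/14547) + 13668*(1/3417)) = 0 + (-3841/14547 + 4) = 0 + 54347/14547 = 54347/14547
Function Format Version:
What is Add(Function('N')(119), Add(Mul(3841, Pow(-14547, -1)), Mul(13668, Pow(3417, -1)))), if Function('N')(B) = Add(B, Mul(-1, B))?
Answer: Rational(54347, 14547) ≈ 3.7360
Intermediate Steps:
Function('N')(B) = 0
Add(Function('N')(119), Add(Mul(3841, Pow(-14547, -1)), Mul(13668, Pow(3417, -1)))) = Add(0, Add(Mul(3841, Pow(-14547, -1)), Mul(13668, Pow(3417, -1)))) = Add(0, Add(Mul(3841, Rational(-1, 14547)), Mul(13668, Rational(1, 3417)))) = Add(0, Add(Rational(-3841, 14547), 4)) = Add(0, Rational(54347, 14547)) = Rational(54347, 14547)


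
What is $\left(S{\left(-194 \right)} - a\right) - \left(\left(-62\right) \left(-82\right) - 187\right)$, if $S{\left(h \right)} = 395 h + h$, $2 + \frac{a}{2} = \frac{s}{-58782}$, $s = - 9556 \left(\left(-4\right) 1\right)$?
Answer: $- \frac{2401706123}{29391} \approx -81716.0$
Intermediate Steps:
$s = 38224$ ($s = \left(-9556\right) \left(-4\right) = 38224$)
$a = - \frac{155788}{29391}$ ($a = -4 + 2 \frac{38224}{-58782} = -4 + 2 \cdot 38224 \left(- \frac{1}{58782}\right) = -4 + 2 \left(- \frac{19112}{29391}\right) = -4 - \frac{38224}{29391} = - \frac{155788}{29391} \approx -5.3005$)
$S{\left(h \right)} = 396 h$
$\left(S{\left(-194 \right)} - a\right) - \left(\left(-62\right) \left(-82\right) - 187\right) = \left(396 \left(-194\right) - - \frac{155788}{29391}\right) - \left(\left(-62\right) \left(-82\right) - 187\right) = \left(-76824 + \frac{155788}{29391}\right) - \left(5084 - 187\right) = - \frac{2257778396}{29391} - 4897 = - \frac{2401706123}{29391}$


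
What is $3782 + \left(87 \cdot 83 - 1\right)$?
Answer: $11002$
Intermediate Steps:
$3782 + \left(87 \cdot 83 - 1\right) = 3782 + \left(7221 - 1\right) = 3782 + 7220 = 11002$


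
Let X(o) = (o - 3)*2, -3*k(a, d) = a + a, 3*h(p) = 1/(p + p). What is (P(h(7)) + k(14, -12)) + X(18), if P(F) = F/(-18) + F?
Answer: 15641/756 ≈ 20.689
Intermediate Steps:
h(p) = 1/(6*p) (h(p) = 1/(3*(p + p)) = 1/(3*((2*p))) = (1/(2*p))/3 = 1/(6*p))
k(a, d) = -2*a/3 (k(a, d) = -(a + a)/3 = -2*a/3)
P(F) = 17*F/18 (P(F) = F*(-1/18) + F = -F/18 + F = 17*F/18)
X(o) = -6 + 2*o (X(o) = (-3 + o)*2 = -6 + 2*o)
(P(h(7)) + k(14, -12)) + X(18) = (17*((1/6)/7)/18 - 2/3*14) + (-6 + 2*18) = (17*((1/6)*(1/7))/18 - 28/3) + (-6 + 36) = ((17/18)*(1/42) - 28/3) + 30 = (17/756 - 28/3) + 30 = -7039/756 + 30 = 15641/756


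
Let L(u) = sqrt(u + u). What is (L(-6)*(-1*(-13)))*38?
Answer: 988*I*sqrt(3) ≈ 1711.3*I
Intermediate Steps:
L(u) = sqrt(2)*sqrt(u) (L(u) = sqrt(2*u) = sqrt(2)*sqrt(u))
(L(-6)*(-1*(-13)))*38 = ((sqrt(2)*sqrt(-6))*(-1*(-13)))*38 = ((sqrt(2)*(I*sqrt(6)))*13)*38 = ((2*I*sqrt(3))*13)*38 = (26*I*sqrt(3))*38 = 988*I*sqrt(3)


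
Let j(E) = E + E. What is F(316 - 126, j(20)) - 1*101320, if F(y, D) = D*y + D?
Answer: -93680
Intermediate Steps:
j(E) = 2*E
F(y, D) = D + D*y
F(316 - 126, j(20)) - 1*101320 = (2*20)*(1 + (316 - 126)) - 1*101320 = 40*(1 + 190) - 101320 = 40*191 - 101320 = 7640 - 101320 = -93680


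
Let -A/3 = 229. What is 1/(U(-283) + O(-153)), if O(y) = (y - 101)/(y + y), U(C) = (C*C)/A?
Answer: -35037/4055456 ≈ -0.0086395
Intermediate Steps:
A = -687 (A = -3*229 = -687)
U(C) = -C²/687 (U(C) = (C*C)/(-687) = C²*(-1/687) = -C²/687)
O(y) = (-101 + y)/(2*y) (O(y) = (-101 + y)/((2*y)) = (-101 + y)*(1/(2*y)) = (-101 + y)/(2*y))
1/(U(-283) + O(-153)) = 1/(-1/687*(-283)² + (½)*(-101 - 153)/(-153)) = 1/(-1/687*80089 + (½)*(-1/153)*(-254)) = 1/(-80089/687 + 127/153) = 1/(-4055456/35037) = -35037/4055456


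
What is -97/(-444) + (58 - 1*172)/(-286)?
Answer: 39179/63492 ≈ 0.61707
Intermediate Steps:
-97/(-444) + (58 - 1*172)/(-286) = -97*(-1/444) + (58 - 172)*(-1/286) = 97/444 - 114*(-1/286) = 97/444 + 57/143 = 39179/63492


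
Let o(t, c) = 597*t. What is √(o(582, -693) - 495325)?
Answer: I*√147871 ≈ 384.54*I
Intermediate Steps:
√(o(582, -693) - 495325) = √(597*582 - 495325) = √(347454 - 495325) = √(-147871) = I*√147871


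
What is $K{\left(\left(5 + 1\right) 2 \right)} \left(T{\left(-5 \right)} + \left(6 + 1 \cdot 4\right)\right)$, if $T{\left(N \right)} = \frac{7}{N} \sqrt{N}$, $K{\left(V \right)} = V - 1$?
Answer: $110 - \frac{77 i \sqrt{5}}{5} \approx 110.0 - 34.435 i$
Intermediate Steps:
$K{\left(V \right)} = -1 + V$
$T{\left(N \right)} = \frac{7}{\sqrt{N}}$
$K{\left(\left(5 + 1\right) 2 \right)} \left(T{\left(-5 \right)} + \left(6 + 1 \cdot 4\right)\right) = \left(-1 + \left(5 + 1\right) 2\right) \left(\frac{7}{i \sqrt{5}} + \left(6 + 1 \cdot 4\right)\right) = \left(-1 + 6 \cdot 2\right) \left(7 \left(- \frac{i \sqrt{5}}{5}\right) + \left(6 + 4\right)\right) = \left(-1 + 12\right) \left(- \frac{7 i \sqrt{5}}{5} + 10\right) = 11 \left(10 - \frac{7 i \sqrt{5}}{5}\right) = 110 - \frac{77 i \sqrt{5}}{5}$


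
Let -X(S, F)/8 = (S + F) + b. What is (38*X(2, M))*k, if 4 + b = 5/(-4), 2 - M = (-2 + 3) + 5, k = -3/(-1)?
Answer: 6612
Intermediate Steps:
k = 3 (k = -3*(-1) = 3)
M = -4 (M = 2 - ((-2 + 3) + 5) = 2 - (1 + 5) = 2 - 1*6 = 2 - 6 = -4)
b = -21/4 (b = -4 + 5/(-4) = -4 + 5*(-¼) = -4 - 5/4 = -21/4 ≈ -5.2500)
X(S, F) = 42 - 8*F - 8*S (X(S, F) = -8*((S + F) - 21/4) = -8*((F + S) - 21/4) = -8*(-21/4 + F + S) = 42 - 8*F - 8*S)
(38*X(2, M))*k = (38*(42 - 8*(-4) - 8*2))*3 = (38*(42 + 32 - 16))*3 = (38*58)*3 = 2204*3 = 6612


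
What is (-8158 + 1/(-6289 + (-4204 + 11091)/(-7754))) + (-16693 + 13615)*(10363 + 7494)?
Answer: -2681083199890926/48771793 ≈ -5.4972e+7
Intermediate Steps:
(-8158 + 1/(-6289 + (-4204 + 11091)/(-7754))) + (-16693 + 13615)*(10363 + 7494) = (-8158 + 1/(-6289 + 6887*(-1/7754))) - 3078*17857 = (-8158 + 1/(-6289 - 6887/7754)) - 54963846 = (-8158 + 1/(-48771793/7754)) - 54963846 = (-8158 - 7754/48771793) - 54963846 = -397880295048/48771793 - 54963846 = -2681083199890926/48771793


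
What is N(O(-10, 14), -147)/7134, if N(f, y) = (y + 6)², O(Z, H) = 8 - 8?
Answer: 6627/2378 ≈ 2.7868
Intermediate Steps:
O(Z, H) = 0
N(f, y) = (6 + y)²
N(O(-10, 14), -147)/7134 = (6 - 147)²/7134 = (-141)²*(1/7134) = 19881*(1/7134) = 6627/2378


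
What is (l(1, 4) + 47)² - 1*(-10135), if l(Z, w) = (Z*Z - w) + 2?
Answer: 12251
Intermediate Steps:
l(Z, w) = 2 + Z² - w (l(Z, w) = (Z² - w) + 2 = 2 + Z² - w)
(l(1, 4) + 47)² - 1*(-10135) = ((2 + 1² - 1*4) + 47)² - 1*(-10135) = ((2 + 1 - 4) + 47)² + 10135 = (-1 + 47)² + 10135 = 46² + 10135 = 2116 + 10135 = 12251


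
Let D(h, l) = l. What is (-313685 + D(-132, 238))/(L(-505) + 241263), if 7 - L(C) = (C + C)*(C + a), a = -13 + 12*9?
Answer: 313447/172830 ≈ 1.8136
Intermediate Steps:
a = 95 (a = -13 + 108 = 95)
L(C) = 7 - 2*C*(95 + C) (L(C) = 7 - (C + C)*(C + 95) = 7 - 2*C*(95 + C))
(-313685 + D(-132, 238))/(L(-505) + 241263) = (-313685 + 238)/((7 - 190*(-505) - 2*(-505)²) + 241263) = -313447/((7 + 95950 - 2*255025) + 241263) = -313447/((7 + 95950 - 510050) + 241263) = -313447/(-414093 + 241263) = -313447/(-172830) = -313447*(-1/172830) = 313447/172830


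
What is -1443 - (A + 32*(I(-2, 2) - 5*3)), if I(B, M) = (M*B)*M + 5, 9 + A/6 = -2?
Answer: -801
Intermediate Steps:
A = -66 (A = -54 + 6*(-2) = -54 - 12 = -66)
I(B, M) = 5 + B*M² (I(B, M) = (B*M)*M + 5 = B*M² + 5 = 5 + B*M²)
-1443 - (A + 32*(I(-2, 2) - 5*3)) = -1443 - (-66 + 32*((5 - 2*2²) - 5*3)) = -1443 - (-66 + 32*((5 - 2*4) - 15)) = -1443 - (-66 + 32*((5 - 8) - 15)) = -1443 - (-66 + 32*(-3 - 15)) = -1443 - (-66 + 32*(-18)) = -1443 - (-66 - 576) = -1443 - 1*(-642) = -1443 + 642 = -801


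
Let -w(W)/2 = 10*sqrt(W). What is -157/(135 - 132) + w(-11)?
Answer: -157/3 - 20*I*sqrt(11) ≈ -52.333 - 66.333*I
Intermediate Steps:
w(W) = -20*sqrt(W)
-157/(135 - 132) + w(-11) = -157/(135 - 132) - 20*I*sqrt(11) = -157/3 - 20*I*sqrt(11)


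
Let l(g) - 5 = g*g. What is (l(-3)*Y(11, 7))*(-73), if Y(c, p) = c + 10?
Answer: -21462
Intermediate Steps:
l(g) = 5 + g² (l(g) = 5 + g*g = 5 + g²)
Y(c, p) = 10 + c
(l(-3)*Y(11, 7))*(-73) = ((5 + (-3)²)*(10 + 11))*(-73) = ((5 + 9)*21)*(-73) = (14*21)*(-73) = 294*(-73) = -21462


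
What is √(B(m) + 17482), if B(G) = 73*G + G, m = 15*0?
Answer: √17482 ≈ 132.22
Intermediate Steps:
m = 0
B(G) = 74*G
√(B(m) + 17482) = √(74*0 + 17482) = √(0 + 17482) = √17482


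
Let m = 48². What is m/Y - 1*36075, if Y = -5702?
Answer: -102850977/2851 ≈ -36075.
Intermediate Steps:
m = 2304
m/Y - 1*36075 = 2304/(-5702) - 1*36075 = 2304*(-1/5702) - 36075 = -1152/2851 - 36075 = -102850977/2851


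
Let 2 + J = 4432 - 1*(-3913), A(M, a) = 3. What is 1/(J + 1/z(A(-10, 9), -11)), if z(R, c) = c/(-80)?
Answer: 11/91853 ≈ 0.00011976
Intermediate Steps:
z(R, c) = -c/80 (z(R, c) = c*(-1/80) = -c/80)
J = 8343 (J = -2 + (4432 - 1*(-3913)) = -2 + (4432 + 3913) = -2 + 8345 = 8343)
1/(J + 1/z(A(-10, 9), -11)) = 1/(8343 + 1/(-1/80*(-11))) = 1/(8343 + 1/(11/80)) = 1/(8343 + 80/11) = 1/(91853/11) = 11/91853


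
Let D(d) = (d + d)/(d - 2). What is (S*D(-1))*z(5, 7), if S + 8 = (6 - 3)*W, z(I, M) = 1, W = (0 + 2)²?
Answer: 8/3 ≈ 2.6667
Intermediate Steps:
W = 4 (W = 2² = 4)
D(d) = 2*d/(-2 + d) (D(d) = (2*d)/(-2 + d) = 2*d/(-2 + d))
S = 4 (S = -8 + (6 - 3)*4 = -8 + 3*4 = -8 + 12 = 4)
(S*D(-1))*z(5, 7) = (4*(2*(-1)/(-2 - 1)))*1 = (4*(2*(-1)/(-3)))*1 = (4*(2*(-1)*(-⅓)))*1 = (4*(⅔))*1 = (8/3)*1 = 8/3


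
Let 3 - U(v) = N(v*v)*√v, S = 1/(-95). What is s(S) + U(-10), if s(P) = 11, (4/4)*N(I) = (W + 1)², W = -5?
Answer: 14 - 16*I*√10 ≈ 14.0 - 50.596*I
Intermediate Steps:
S = -1/95 ≈ -0.010526
N(I) = 16 (N(I) = (-5 + 1)² = (-4)² = 16)
U(v) = 3 - 16*√v
s(S) + U(-10) = 11 + (3 - 16*I*√10) = 14 - 16*I*√10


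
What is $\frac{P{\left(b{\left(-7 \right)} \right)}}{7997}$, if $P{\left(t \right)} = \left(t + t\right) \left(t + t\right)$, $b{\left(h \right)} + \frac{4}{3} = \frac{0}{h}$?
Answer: $\frac{64}{71973} \approx 0.00088922$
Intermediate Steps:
$b{\left(h \right)} = - \frac{4}{3}$ ($b{\left(h \right)} = - \frac{4}{3} + \frac{0}{h} = - \frac{4}{3} + 0 = - \frac{4}{3}$)
$P{\left(t \right)} = 4 t^{2}$ ($P{\left(t \right)} = 2 t 2 t = 4 t^{2}$)
$\frac{P{\left(b{\left(-7 \right)} \right)}}{7997} = \frac{4 \left(- \frac{4}{3}\right)^{2}}{7997} = 4 \cdot \frac{16}{9} \cdot \frac{1}{7997} = \frac{64}{9} \cdot \frac{1}{7997} = \frac{64}{71973}$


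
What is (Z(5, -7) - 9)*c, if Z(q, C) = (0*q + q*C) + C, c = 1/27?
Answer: -17/9 ≈ -1.8889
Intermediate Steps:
c = 1/27 ≈ 0.037037
Z(q, C) = C + C*q (Z(q, C) = (0 + C*q) + C = C*q + C = C + C*q)
(Z(5, -7) - 9)*c = (-7*(1 + 5) - 9)*(1/27) = (-7*6 - 9)*(1/27) = (-42 - 9)*(1/27) = -51*1/27 = -17/9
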